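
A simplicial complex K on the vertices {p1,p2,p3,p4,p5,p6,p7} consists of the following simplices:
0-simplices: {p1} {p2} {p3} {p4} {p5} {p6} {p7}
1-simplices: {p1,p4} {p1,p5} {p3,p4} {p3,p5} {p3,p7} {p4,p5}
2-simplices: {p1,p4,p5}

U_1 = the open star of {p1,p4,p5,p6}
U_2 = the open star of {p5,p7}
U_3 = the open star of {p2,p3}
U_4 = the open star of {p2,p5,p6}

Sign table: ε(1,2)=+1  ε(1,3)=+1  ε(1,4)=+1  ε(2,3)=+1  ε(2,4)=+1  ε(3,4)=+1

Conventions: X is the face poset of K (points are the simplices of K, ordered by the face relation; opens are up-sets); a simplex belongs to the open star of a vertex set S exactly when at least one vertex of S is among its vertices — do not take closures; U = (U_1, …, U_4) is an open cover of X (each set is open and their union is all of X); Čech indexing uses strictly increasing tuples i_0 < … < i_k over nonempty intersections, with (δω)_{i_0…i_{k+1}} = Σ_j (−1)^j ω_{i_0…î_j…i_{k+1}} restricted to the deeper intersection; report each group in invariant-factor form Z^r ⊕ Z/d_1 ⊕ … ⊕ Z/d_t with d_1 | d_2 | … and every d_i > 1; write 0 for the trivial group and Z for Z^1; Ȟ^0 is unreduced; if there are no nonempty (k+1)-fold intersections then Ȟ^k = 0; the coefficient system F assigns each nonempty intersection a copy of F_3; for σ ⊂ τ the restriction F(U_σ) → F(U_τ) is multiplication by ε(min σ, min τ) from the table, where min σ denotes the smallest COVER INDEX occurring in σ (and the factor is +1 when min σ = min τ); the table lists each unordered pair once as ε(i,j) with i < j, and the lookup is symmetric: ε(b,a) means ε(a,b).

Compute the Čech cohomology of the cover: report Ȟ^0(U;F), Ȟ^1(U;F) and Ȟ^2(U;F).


intersection data:
  U1={{p1},{p4},{p5},{p6},{p1,p4},{p1,p5},{p3,p4},{p3,p5},{p4,p5},{p1,p4,p5}} U2={{p5},{p7},{p1,p5},{p3,p5},{p3,p7},{p4,p5},{p1,p4,p5}} U3={{p2},{p3},{p3,p4},{p3,p5},{p3,p7}} U4={{p2},{p5},{p6},{p1,p5},{p3,p5},{p4,p5},{p1,p4,p5}}
  U12={{p5},{p1,p5},{p3,p5},{p4,p5},{p1,p4,p5}} U13={{p3,p4},{p3,p5}} U14={{p5},{p6},{p1,p5},{p3,p5},{p4,p5},{p1,p4,p5}} U23={{p3,p5},{p3,p7}} U24={{p5},{p1,p5},{p3,p5},{p4,p5},{p1,p4,p5}} U34={{p2},{p3,p5}}
  U123={{p3,p5}} U124={{p5},{p1,p5},{p3,p5},{p4,p5},{p1,p4,p5}} U134={{p3,p5}} U234={{p3,p5}}
  U1234={{p3,p5}}
C dims 4,6,4,1; δ0: rk_F3 3; δ1: rk_F3 3; δ2: rk_F3 1
Ȟ^0 = (4 − 3) − 0 = 1, so Ȟ^0 ≅ Z/3
Ȟ^1 = (6 − 3) − 3 = 0, so Ȟ^1 ≅ 0
Ȟ^2 = (4 − 1) − 3 = 0, so Ȟ^2 ≅ 0

Ȟ^0 = Z/3; Ȟ^1 = 0; Ȟ^2 = 0


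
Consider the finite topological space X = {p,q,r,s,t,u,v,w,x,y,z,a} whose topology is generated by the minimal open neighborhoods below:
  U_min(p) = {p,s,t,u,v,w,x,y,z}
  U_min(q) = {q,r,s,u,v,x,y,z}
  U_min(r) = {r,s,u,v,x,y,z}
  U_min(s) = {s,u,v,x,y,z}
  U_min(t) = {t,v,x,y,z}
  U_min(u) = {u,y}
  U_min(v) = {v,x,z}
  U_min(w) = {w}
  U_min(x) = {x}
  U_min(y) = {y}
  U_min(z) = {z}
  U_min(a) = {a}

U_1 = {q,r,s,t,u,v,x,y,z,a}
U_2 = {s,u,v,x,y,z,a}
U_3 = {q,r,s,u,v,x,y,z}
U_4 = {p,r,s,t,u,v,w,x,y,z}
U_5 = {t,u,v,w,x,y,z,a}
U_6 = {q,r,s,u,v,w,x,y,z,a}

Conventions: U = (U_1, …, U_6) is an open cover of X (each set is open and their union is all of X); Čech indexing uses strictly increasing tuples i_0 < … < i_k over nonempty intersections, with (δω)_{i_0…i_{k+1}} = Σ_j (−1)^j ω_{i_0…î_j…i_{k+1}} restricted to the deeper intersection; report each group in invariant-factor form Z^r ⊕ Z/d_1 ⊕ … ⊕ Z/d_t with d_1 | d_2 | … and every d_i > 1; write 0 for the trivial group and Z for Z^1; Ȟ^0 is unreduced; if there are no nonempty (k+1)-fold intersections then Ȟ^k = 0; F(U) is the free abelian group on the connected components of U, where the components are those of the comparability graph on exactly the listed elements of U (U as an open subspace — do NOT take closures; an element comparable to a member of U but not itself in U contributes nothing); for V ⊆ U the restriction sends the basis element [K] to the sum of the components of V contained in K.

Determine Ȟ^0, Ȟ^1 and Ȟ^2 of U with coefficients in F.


Ȟ^0 ≅ Z^2; Ȟ^1 ≅ 0; Ȟ^2 ≅ 0

intersection data:
  U12={s,u,v,x,y,z,a} U13={q,r,s,u,v,x,y,z} U14={r,s,t,u,v,x,y,z} U15={t,u,v,x,y,z,a} U16={q,r,s,u,v,x,y,z,a} U23={s,u,v,x,y,z} U24={s,u,v,x,y,z} U25={u,v,x,y,z,a} U26={s,u,v,x,y,z,a} U34={r,s,u,v,x,y,z} U35={u,v,x,y,z} U36={q,r,s,u,v,x,y,z} U45={t,u,v,w,x,y,z} U46={r,s,u,v,w,x,y,z} U56={u,v,w,x,y,z,a}
  U123={s,u,v,x,y,z} U124={s,u,v,x,y,z} U125={u,v,x,y,z,a} U126={s,u,v,x,y,z,a} U134={r,s,u,v,x,y,z} U135={u,v,x,y,z} U136={q,r,s,u,v,x,y,z} U145={t,u,v,x,y,z} U146={r,s,u,v,x,y,z} U156={u,v,x,y,z,a} U234={s,u,v,x,y,z} U235={u,v,x,y,z} U236={s,u,v,x,y,z} U245={u,v,x,y,z} U246={s,u,v,x,y,z} U256={u,v,x,y,z,a} U345={u,v,x,y,z} U346={r,s,u,v,x,y,z} U356={u,v,x,y,z} U456={u,v,w,x,y,z}
  U1234={s,u,v,x,y,z} U1235={u,v,x,y,z} U1236={s,u,v,x,y,z} U1245={u,v,x,y,z} U1246={s,u,v,x,y,z} U1256={u,v,x,y,z,a} U1345={u,v,x,y,z} U1346={r,s,u,v,x,y,z} U1356={u,v,x,y,z} U1456={u,v,x,y,z} U2345={u,v,x,y,z} U2346={s,u,v,x,y,z} U2356={u,v,x,y,z} U2456={u,v,x,y,z} U3456={u,v,x,y,z}
  U12345={u,v,x,y,z} U12346={s,u,v,x,y,z} U12356={u,v,x,y,z} U12456={u,v,x,y,z} U13456={u,v,x,y,z} U23456={u,v,x,y,z}
  U123456={u,v,x,y,z}
components per intersection:
  U1: {q,r,s,t,u,v,x,y,z} {a}
  U2: {s,u,v,x,y,z} {a}
  U3: {q,r,s,u,v,x,y,z}
  U4: {p,r,s,t,u,v,w,x,y,z}
  U5: {t,u,v,x,y,z} {w} {a}
  U6: {q,r,s,u,v,x,y,z} {w} {a}
  U12: {s,u,v,x,y,z} {a}
  U13: {q,r,s,u,v,x,y,z}
  U14: {r,s,t,u,v,x,y,z}
  U15: {t,u,v,x,y,z} {a}
  U16: {q,r,s,u,v,x,y,z} {a}
  U23: {s,u,v,x,y,z}
  U24: {s,u,v,x,y,z}
  U25: {u,y} {v,x,z} {a}
  U26: {s,u,v,x,y,z} {a}
  U34: {r,s,u,v,x,y,z}
  U35: {u,y} {v,x,z}
  U36: {q,r,s,u,v,x,y,z}
  U45: {t,u,v,x,y,z} {w}
  U46: {r,s,u,v,x,y,z} {w}
  U56: {u,y} {v,x,z} {w} {a}
  U123: {s,u,v,x,y,z}
  U124: {s,u,v,x,y,z}
  U125: {u,y} {v,x,z} {a}
  U126: {s,u,v,x,y,z} {a}
  U134: {r,s,u,v,x,y,z}
  U135: {u,y} {v,x,z}
  U136: {q,r,s,u,v,x,y,z}
  U145: {t,u,v,x,y,z}
  U146: {r,s,u,v,x,y,z}
  U156: {u,y} {v,x,z} {a}
  U234: {s,u,v,x,y,z}
  U235: {u,y} {v,x,z}
  U236: {s,u,v,x,y,z}
  U245: {u,y} {v,x,z}
  U246: {s,u,v,x,y,z}
  U256: {u,y} {v,x,z} {a}
  U345: {u,y} {v,x,z}
  U346: {r,s,u,v,x,y,z}
  U356: {u,y} {v,x,z}
  U456: {u,y} {v,x,z} {w}
  U1234: {s,u,v,x,y,z}
  U1235: {u,y} {v,x,z}
  U1236: {s,u,v,x,y,z}
  U1245: {u,y} {v,x,z}
  U1246: {s,u,v,x,y,z}
  U1256: {u,y} {v,x,z} {a}
  U1345: {u,y} {v,x,z}
  U1346: {r,s,u,v,x,y,z}
  U1356: {u,y} {v,x,z}
  U1456: {u,y} {v,x,z}
  U2345: {u,y} {v,x,z}
  U2346: {s,u,v,x,y,z}
  U2356: {u,y} {v,x,z}
  U2456: {u,y} {v,x,z}
  U3456: {u,y} {v,x,z}
  U12345: {u,y} {v,x,z}
  U12346: {s,u,v,x,y,z}
  U12356: {u,y} {v,x,z}
  U12456: {u,y} {v,x,z}
  U13456: {u,y} {v,x,z}
  U23456: {u,y} {v,x,z}
  U123456: {u,y} {v,x,z}
C dims 12,27,34,26; δ0: rk 10, SNF 1^10; δ1: rk 17, SNF 1^17; δ2: rk 17, SNF 1^17
Ȟ^0 = (12 − 10) − 0 = 2, so Ȟ^0 ≅ Z^2
Ȟ^1 = (27 − 17) − 10 = 0, so Ȟ^1 ≅ 0
Ȟ^2 = (34 − 17) − 17 = 0, so Ȟ^2 ≅ 0


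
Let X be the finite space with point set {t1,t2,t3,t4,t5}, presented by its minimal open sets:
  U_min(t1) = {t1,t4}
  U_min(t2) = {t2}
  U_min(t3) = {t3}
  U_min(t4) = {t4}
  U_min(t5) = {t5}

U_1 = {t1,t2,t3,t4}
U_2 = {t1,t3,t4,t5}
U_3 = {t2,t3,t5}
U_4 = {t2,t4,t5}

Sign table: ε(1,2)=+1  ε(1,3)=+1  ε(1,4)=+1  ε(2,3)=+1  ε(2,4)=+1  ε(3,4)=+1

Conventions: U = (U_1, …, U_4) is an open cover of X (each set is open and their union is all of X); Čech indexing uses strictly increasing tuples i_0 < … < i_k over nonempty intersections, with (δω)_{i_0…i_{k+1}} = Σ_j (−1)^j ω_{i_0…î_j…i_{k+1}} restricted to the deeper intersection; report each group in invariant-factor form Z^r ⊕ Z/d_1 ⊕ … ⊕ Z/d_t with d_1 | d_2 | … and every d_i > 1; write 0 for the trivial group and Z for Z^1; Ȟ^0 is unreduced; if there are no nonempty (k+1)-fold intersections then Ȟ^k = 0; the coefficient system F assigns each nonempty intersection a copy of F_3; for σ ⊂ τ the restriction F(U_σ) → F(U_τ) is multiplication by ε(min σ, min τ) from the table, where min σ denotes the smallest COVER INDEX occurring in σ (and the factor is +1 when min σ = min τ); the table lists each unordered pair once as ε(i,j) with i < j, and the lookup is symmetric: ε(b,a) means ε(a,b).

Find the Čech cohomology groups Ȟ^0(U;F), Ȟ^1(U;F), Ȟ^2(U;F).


cover nerve:
  U12={t1,t3,t4} U13={t2,t3} U14={t2,t4} U23={t3,t5} U24={t4,t5} U34={t2,t5}
  U123={t3} U124={t4} U134={t2} U234={t5}
C dims 4,6,4; δ0: rk_F3 3; δ1: rk_F3 3
Ȟ^0: (4−3)−0=1 ⇒ Z/3
Ȟ^1: (6−3)−3=0 ⇒ 0
Ȟ^2: (4−0)−3=1 ⇒ Z/3

Ȟ^0(U;F) ≅ Z/3, Ȟ^1(U;F) ≅ 0, Ȟ^2(U;F) ≅ Z/3


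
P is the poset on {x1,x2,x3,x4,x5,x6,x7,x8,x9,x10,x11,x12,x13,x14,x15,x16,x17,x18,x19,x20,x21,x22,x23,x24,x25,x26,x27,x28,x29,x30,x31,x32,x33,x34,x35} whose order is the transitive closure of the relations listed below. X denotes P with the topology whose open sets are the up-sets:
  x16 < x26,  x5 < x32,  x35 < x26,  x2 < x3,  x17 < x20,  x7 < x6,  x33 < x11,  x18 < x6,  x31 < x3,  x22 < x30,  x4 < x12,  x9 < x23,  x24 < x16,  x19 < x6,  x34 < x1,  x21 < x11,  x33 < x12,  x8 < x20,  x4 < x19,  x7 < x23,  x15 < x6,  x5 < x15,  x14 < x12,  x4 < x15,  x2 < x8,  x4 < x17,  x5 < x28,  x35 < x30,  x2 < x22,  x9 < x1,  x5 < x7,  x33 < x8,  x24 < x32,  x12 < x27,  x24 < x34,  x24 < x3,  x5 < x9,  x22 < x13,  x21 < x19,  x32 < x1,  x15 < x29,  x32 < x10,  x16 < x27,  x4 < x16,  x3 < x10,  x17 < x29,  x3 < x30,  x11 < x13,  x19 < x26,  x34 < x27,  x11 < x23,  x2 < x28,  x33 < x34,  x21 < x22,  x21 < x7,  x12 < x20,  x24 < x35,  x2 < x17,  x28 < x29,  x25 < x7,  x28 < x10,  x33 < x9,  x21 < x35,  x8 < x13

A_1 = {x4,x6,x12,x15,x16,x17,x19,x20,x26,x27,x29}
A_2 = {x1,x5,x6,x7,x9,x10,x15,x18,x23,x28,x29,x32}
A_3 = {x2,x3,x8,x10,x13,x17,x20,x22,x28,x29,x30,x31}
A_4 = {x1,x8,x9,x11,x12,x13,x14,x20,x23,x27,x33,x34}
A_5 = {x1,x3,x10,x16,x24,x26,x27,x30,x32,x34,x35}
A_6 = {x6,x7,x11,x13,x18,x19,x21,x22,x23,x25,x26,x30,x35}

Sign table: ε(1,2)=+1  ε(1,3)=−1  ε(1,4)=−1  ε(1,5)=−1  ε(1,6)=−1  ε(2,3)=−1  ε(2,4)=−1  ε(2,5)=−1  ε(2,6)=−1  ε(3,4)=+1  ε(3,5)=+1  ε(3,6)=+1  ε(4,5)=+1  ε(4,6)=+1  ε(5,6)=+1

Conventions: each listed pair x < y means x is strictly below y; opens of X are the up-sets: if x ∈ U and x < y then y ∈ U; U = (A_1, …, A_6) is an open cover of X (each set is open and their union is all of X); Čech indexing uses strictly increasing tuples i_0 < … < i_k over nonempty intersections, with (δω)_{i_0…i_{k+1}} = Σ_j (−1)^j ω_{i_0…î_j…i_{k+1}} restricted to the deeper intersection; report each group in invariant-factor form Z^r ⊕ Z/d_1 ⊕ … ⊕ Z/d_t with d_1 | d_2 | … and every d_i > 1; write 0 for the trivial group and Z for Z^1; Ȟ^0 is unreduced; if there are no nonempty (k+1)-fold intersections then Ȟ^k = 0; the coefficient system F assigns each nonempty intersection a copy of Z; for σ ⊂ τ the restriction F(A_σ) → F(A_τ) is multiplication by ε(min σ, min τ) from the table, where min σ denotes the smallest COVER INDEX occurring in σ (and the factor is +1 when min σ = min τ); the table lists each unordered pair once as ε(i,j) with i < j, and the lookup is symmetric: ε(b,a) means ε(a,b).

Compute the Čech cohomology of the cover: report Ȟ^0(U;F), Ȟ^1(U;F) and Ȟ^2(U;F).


Ȟ^0 = Z,  Ȟ^1 = 0,  Ȟ^2 = Z/2

nerve of the cover:
  A12={x6,x15,x29} A13={x17,x20,x29} A14={x12,x20,x27} A15={x16,x26,x27} A16={x6,x19,x26} A23={x10,x28,x29} A24={x1,x9,x23} A25={x1,x10,x32} A26={x6,x7,x18,x23} A34={x8,x13,x20} A35={x3,x10,x30} A36={x13,x22,x30} A45={x1,x27,x34} A46={x11,x13,x23} A56={x26,x30,x35}
  A123={x29} A126={x6} A134={x20} A145={x27} A156={x26} A235={x10} A245={x1} A246={x23} A346={x13} A356={x30}
C dims 6,15,10; δ0: rk 5, SNF 1^5; δ1: rk 10, SNF 1^9·2
Ȟ^0 = (6 − 5) − 0 = 1, so Ȟ^0 ≅ Z
Ȟ^1 = (15 − 10) − 5 = 0, so Ȟ^1 ≅ 0
Ȟ^2 = (10 − 0) − 10 = 0 plus torsion [2], so Ȟ^2 ≅ Z/2


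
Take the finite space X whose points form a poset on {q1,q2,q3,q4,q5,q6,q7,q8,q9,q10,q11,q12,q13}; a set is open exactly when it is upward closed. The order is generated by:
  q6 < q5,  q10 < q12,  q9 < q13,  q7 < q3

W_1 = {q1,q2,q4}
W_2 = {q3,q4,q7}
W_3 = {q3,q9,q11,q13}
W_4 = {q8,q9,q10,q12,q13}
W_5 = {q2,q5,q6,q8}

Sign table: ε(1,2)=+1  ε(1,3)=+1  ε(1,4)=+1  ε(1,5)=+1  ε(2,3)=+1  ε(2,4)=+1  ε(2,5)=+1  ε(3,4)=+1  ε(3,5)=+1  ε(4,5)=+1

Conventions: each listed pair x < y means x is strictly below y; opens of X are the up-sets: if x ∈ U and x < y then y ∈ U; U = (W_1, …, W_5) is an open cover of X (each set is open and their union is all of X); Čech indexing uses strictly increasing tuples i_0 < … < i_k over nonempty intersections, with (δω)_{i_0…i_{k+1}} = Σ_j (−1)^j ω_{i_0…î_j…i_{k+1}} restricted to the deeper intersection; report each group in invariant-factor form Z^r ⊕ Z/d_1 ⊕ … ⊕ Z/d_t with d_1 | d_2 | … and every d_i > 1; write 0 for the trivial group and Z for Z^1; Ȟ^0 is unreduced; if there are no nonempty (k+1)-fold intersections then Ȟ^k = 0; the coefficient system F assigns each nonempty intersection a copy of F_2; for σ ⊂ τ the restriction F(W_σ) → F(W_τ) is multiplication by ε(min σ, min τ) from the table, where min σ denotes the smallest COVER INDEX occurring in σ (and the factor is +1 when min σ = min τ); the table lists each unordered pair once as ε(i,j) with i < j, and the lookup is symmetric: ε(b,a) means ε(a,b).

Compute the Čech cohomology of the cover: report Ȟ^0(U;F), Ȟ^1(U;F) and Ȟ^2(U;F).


nerve simplices:
  W12={q4} W15={q2} W23={q3} W34={q9,q13} W45={q8}
C dims 5,5; δ0: rk_F2 4
degree 0: 5−4−0 = 1 → Ȟ^0 ≅ Z/2
degree 1: 5−0−4 = 1 → Ȟ^1 ≅ Z/2
degree 2: 0−0−0 = 0 → Ȟ^2 ≅ 0

Ȟ^0 ≅ Z/2, Ȟ^1 ≅ Z/2 and Ȟ^2 ≅ 0


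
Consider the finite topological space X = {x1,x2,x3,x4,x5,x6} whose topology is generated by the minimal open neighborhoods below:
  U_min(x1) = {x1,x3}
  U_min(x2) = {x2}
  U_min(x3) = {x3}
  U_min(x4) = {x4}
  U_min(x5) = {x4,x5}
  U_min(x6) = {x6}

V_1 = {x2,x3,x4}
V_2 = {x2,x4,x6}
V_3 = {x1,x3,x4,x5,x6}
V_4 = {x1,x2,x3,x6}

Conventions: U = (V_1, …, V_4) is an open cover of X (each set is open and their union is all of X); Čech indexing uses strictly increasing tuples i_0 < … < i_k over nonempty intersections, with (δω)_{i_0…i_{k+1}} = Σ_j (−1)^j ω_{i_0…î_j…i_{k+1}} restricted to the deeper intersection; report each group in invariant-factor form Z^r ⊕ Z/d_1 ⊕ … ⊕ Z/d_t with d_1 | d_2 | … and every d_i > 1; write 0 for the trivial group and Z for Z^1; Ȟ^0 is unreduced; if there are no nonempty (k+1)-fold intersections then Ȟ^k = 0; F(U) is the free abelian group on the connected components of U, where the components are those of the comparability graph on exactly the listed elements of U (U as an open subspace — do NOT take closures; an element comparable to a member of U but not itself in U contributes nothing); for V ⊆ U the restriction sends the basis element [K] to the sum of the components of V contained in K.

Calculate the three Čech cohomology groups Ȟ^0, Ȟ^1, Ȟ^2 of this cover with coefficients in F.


Ȟ^0(U;F) ≅ Z^4; Ȟ^1(U;F) ≅ 0; Ȟ^2(U;F) ≅ 0

cover nerve:
  V12={x2,x4} V13={x3,x4} V14={x2,x3} V23={x4,x6} V24={x2,x6} V34={x1,x3,x6}
  V123={x4} V124={x2} V134={x3} V234={x6}
components per intersection:
  V1: {x2} {x3} {x4}
  V2: {x2} {x4} {x6}
  V3: {x1,x3} {x4,x5} {x6}
  V4: {x1,x3} {x2} {x6}
  V12: {x2} {x4}
  V13: {x3} {x4}
  V14: {x2} {x3}
  V23: {x4} {x6}
  V24: {x2} {x6}
  V34: {x1,x3} {x6}
  V123: {x4}
  V124: {x2}
  V134: {x3}
  V234: {x6}
C dims 12,12,4; δ0: rk 8, SNF 1^8; δ1: rk 4, SNF 1^4
Ȟ^0: (12−8)−0=4 ⇒ Z^4
Ȟ^1: (12−4)−8=0 ⇒ 0
Ȟ^2: (4−0)−4=0 ⇒ 0


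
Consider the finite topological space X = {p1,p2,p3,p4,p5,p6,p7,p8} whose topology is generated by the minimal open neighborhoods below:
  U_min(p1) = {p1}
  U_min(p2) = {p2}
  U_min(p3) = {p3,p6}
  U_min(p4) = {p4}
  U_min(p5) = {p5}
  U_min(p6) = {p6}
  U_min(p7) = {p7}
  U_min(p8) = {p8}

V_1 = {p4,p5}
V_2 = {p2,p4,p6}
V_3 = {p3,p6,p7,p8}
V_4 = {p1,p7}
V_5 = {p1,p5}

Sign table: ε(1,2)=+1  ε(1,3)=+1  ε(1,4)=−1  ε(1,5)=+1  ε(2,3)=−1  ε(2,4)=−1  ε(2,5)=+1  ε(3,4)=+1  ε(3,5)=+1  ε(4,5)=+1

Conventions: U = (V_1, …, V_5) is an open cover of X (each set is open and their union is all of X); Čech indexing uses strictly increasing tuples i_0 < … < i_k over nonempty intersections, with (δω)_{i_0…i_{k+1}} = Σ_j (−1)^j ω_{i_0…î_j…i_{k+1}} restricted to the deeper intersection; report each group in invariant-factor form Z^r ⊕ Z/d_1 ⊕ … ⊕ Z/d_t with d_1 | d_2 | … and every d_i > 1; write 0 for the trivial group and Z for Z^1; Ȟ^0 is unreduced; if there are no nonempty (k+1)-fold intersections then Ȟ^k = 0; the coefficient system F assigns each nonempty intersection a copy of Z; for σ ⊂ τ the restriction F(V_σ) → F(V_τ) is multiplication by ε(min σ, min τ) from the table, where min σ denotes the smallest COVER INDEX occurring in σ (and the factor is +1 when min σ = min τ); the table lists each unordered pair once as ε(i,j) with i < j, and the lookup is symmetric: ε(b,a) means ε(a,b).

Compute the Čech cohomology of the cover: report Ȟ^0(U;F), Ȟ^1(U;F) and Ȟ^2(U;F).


nonempty overlaps:
  V12={p4} V15={p5} V23={p6} V34={p7} V45={p1}
C dims 5,5; δ0: rk 5, SNF 1^4·2
degree 0: 5−5−0 = 0 → Ȟ^0 ≅ 0
degree 1: 5−0−5 = 0 plus torsion [2] → Ȟ^1 ≅ Z/2
degree 2: 0−0−0 = 0 → Ȟ^2 ≅ 0

Ȟ^0 ≅ 0, Ȟ^1 ≅ Z/2, Ȟ^2 ≅ 0


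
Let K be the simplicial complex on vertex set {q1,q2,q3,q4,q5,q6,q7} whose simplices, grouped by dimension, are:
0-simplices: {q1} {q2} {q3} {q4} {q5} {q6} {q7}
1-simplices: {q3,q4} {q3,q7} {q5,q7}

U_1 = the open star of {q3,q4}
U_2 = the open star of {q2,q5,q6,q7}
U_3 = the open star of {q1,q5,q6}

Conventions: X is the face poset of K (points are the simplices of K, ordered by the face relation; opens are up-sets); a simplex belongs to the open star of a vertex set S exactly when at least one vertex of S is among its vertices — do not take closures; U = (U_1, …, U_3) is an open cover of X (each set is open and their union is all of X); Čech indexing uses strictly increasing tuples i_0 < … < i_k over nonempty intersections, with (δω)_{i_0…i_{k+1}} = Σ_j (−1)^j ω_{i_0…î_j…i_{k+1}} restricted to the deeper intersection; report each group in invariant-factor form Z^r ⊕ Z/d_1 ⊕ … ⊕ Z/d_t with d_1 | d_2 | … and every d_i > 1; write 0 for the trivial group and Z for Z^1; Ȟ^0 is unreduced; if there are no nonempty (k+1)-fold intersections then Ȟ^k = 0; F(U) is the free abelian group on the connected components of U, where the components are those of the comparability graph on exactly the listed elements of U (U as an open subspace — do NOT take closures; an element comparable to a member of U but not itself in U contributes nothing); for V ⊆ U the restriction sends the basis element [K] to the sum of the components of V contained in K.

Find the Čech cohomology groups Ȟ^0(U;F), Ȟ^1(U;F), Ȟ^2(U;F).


Ȟ^0(U;F) ≅ Z^4, Ȟ^1(U;F) ≅ 0, Ȟ^2(U;F) ≅ 0

nonempty intersections:
  U1={{q3},{q4},{q3,q4},{q3,q7}} U2={{q2},{q5},{q6},{q7},{q3,q7},{q5,q7}} U3={{q1},{q5},{q6},{q5,q7}}
  U12={{q3,q7}} U23={{q5},{q6},{q5,q7}}
components per intersection:
  U1: {{q3},{q4},{q3,q4},{q3,q7}}
  U2: {{q2}} {{q5},{q7},{q3,q7},{q5,q7}} {{q6}}
  U3: {{q1}} {{q5},{q5,q7}} {{q6}}
  U12: {{q3,q7}}
  U23: {{q5},{q5,q7}} {{q6}}
C dims 7,3; δ0: rk 3, SNF 1^3
Ȟ^0: (7−3)−0=4 ⇒ Z^4
Ȟ^1: (3−0)−3=0 ⇒ 0
Ȟ^2: (0−0)−0=0 ⇒ 0


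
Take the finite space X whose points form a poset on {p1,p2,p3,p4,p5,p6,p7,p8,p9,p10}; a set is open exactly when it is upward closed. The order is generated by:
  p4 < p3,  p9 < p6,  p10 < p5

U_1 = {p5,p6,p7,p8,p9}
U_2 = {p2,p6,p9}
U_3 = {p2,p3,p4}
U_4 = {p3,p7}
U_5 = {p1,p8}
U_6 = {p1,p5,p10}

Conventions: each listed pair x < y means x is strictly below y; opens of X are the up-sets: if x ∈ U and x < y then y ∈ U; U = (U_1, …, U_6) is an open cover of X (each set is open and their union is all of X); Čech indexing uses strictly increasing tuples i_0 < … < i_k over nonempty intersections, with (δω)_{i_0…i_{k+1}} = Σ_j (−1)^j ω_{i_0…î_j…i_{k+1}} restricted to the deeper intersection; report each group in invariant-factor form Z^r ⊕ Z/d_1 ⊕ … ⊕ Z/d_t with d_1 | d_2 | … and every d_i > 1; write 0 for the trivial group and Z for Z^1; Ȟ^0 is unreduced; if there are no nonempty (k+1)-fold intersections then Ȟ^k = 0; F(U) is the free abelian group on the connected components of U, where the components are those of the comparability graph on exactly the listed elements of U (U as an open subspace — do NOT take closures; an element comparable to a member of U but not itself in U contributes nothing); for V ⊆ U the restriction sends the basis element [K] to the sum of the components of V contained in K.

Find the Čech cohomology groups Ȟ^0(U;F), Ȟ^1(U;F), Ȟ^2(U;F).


Ȟ^0(U;F) ≅ Z^7, Ȟ^1(U;F) ≅ 0, Ȟ^2(U;F) ≅ 0

nerve simplices:
  U12={p6,p9} U14={p7} U15={p8} U16={p5} U23={p2} U34={p3} U56={p1}
components per intersection:
  U1: {p5} {p6,p9} {p7} {p8}
  U2: {p2} {p6,p9}
  U3: {p2} {p3,p4}
  U4: {p3} {p7}
  U5: {p1} {p8}
  U6: {p1} {p5,p10}
  U12: {p6,p9}
  U14: {p7}
  U15: {p8}
  U16: {p5}
  U23: {p2}
  U34: {p3}
  U56: {p1}
C dims 14,7; δ0: rk 7, SNF 1^7
degree 0: 14−7−0 = 7 → Ȟ^0 ≅ Z^7
degree 1: 7−0−7 = 0 → Ȟ^1 ≅ 0
degree 2: 0−0−0 = 0 → Ȟ^2 ≅ 0


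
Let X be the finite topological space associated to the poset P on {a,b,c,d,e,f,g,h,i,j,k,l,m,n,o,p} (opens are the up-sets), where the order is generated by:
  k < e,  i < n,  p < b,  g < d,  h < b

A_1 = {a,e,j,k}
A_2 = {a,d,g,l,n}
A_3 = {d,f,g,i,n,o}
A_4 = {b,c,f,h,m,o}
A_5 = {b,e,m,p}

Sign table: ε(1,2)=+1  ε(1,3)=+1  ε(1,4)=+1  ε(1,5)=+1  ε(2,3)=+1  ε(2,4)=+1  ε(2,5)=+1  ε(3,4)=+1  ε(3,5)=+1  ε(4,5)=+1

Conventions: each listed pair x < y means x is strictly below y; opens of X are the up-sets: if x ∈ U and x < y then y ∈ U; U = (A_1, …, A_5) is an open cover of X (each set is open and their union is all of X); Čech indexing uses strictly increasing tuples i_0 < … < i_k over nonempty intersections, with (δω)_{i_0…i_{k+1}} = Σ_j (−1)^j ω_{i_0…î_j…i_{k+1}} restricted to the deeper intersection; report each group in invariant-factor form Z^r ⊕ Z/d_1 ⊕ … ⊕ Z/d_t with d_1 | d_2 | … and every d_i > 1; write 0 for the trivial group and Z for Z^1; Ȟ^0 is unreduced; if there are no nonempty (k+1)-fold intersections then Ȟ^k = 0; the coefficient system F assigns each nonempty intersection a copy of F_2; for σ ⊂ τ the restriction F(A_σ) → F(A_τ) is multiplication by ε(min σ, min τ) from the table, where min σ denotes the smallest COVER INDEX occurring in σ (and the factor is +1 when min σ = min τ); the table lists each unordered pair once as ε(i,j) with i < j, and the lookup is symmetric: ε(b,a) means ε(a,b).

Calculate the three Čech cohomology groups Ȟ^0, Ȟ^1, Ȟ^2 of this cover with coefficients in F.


Ȟ^0 ≅ Z/2, Ȟ^1 ≅ Z/2, Ȟ^2 ≅ 0

nonempty overlaps:
  A12={a} A15={e} A23={d,g,n} A34={f,o} A45={b,m}
C dims 5,5; δ0: rk_F2 4
degree 0: 5−4−0 = 1 → Ȟ^0 ≅ Z/2
degree 1: 5−0−4 = 1 → Ȟ^1 ≅ Z/2
degree 2: 0−0−0 = 0 → Ȟ^2 ≅ 0


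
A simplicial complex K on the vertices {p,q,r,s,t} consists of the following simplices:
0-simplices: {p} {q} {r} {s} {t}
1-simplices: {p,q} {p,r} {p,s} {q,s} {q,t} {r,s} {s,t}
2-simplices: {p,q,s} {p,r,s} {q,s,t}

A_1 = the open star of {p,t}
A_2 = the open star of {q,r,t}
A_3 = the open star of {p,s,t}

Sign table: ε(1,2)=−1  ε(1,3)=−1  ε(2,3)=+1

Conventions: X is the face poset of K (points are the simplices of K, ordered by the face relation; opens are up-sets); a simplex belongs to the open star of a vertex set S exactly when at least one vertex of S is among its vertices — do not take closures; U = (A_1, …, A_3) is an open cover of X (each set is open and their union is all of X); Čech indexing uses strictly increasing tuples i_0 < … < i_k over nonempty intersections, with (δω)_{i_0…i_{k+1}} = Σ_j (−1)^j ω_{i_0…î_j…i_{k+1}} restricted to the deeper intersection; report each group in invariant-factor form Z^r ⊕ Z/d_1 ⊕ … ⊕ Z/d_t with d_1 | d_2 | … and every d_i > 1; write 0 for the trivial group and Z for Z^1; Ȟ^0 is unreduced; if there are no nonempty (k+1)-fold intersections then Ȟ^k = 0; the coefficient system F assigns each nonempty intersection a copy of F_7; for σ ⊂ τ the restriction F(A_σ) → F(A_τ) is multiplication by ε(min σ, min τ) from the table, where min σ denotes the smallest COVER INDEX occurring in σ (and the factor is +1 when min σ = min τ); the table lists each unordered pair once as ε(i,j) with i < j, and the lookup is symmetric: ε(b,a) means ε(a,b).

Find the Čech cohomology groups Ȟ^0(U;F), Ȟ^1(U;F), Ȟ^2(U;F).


Ȟ^0(U;F) ≅ Z/7, Ȟ^1(U;F) ≅ 0, Ȟ^2(U;F) ≅ 0

nonempty intersections:
  A1={{p},{t},{p,q},{p,r},{p,s},{q,t},{s,t},{p,q,s},{p,r,s},{q,s,t}} A2={{q},{r},{t},{p,q},{p,r},{q,s},{q,t},{r,s},{s,t},{p,q,s},{p,r,s},{q,s,t}} A3={{p},{s},{t},{p,q},{p,r},{p,s},{q,s},{q,t},{r,s},{s,t},{p,q,s},{p,r,s},{q,s,t}}
  A12={{t},{p,q},{p,r},{q,t},{s,t},{p,q,s},{p,r,s},{q,s,t}} A13={{p},{t},{p,q},{p,r},{p,s},{q,t},{s,t},{p,q,s},{p,r,s},{q,s,t}} A23={{t},{p,q},{p,r},{q,s},{q,t},{r,s},{s,t},{p,q,s},{p,r,s},{q,s,t}}
  A123={{t},{p,q},{p,r},{q,t},{s,t},{p,q,s},{p,r,s},{q,s,t}}
C dims 3,3,1; δ0: rk_F7 2; δ1: rk_F7 1
Ȟ^0: (3−2)−0=1 ⇒ Z/7
Ȟ^1: (3−1)−2=0 ⇒ 0
Ȟ^2: (1−0)−1=0 ⇒ 0


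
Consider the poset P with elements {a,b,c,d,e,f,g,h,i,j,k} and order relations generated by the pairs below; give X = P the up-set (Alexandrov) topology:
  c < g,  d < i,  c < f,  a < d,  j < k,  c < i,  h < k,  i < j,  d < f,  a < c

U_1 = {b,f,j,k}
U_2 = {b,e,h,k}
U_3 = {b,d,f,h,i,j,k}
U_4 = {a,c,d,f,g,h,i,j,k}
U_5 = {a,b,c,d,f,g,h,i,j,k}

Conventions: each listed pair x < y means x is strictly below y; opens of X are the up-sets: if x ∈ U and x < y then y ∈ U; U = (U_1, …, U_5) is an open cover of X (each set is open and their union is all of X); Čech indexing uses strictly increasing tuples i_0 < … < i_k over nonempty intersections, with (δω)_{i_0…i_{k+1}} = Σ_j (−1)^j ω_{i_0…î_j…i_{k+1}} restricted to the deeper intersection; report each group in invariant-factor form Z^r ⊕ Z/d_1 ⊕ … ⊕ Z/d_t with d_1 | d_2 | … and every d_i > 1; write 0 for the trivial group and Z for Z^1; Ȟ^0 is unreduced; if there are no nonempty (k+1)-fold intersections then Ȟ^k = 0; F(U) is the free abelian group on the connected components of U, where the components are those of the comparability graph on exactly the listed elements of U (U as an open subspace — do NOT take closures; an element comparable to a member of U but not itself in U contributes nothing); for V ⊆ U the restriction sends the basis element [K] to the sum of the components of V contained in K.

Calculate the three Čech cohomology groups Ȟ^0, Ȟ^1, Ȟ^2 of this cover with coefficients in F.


intersection data:
  U12={b,k} U13={b,f,j,k} U14={f,j,k} U15={b,f,j,k} U23={b,h,k} U24={h,k} U25={b,h,k} U34={d,f,h,i,j,k} U35={b,d,f,h,i,j,k} U45={a,c,d,f,g,h,i,j,k}
  U123={b,k} U124={k} U125={b,k} U134={f,j,k} U135={b,f,j,k} U145={f,j,k} U234={h,k} U235={b,h,k} U245={h,k} U345={d,f,h,i,j,k}
  U1234={k} U1235={b,k} U1245={k} U1345={f,j,k} U2345={h,k}
  U12345={k}
components per intersection:
  U1: {b} {f} {j,k}
  U2: {b} {e} {h,k}
  U3: {b} {d,f,h,i,j,k}
  U4: {a,c,d,f,g,h,i,j,k}
  U5: {a,c,d,f,g,h,i,j,k} {b}
  U12: {b} {k}
  U13: {b} {f} {j,k}
  U14: {f} {j,k}
  U15: {b} {f} {j,k}
  U23: {b} {h,k}
  U24: {h,k}
  U25: {b} {h,k}
  U34: {d,f,h,i,j,k}
  U35: {b} {d,f,h,i,j,k}
  U45: {a,c,d,f,g,h,i,j,k}
  U123: {b} {k}
  U124: {k}
  U125: {b} {k}
  U134: {f} {j,k}
  U135: {b} {f} {j,k}
  U145: {f} {j,k}
  U234: {h,k}
  U235: {b} {h,k}
  U245: {h,k}
  U345: {d,f,h,i,j,k}
  U1234: {k}
  U1235: {b} {k}
  U1245: {k}
  U1345: {f} {j,k}
  U2345: {h,k}
  U12345: {k}
C dims 11,19,17,7; δ0: rk 8, SNF 1^8; δ1: rk 11, SNF 1^11; δ2: rk 6, SNF 1^6
Ȟ^0 = (11 − 8) − 0 = 3, so Ȟ^0 ≅ Z^3
Ȟ^1 = (19 − 11) − 8 = 0, so Ȟ^1 ≅ 0
Ȟ^2 = (17 − 6) − 11 = 0, so Ȟ^2 ≅ 0

Ȟ^0(U;F) ≅ Z^3; Ȟ^1(U;F) ≅ 0; Ȟ^2(U;F) ≅ 0


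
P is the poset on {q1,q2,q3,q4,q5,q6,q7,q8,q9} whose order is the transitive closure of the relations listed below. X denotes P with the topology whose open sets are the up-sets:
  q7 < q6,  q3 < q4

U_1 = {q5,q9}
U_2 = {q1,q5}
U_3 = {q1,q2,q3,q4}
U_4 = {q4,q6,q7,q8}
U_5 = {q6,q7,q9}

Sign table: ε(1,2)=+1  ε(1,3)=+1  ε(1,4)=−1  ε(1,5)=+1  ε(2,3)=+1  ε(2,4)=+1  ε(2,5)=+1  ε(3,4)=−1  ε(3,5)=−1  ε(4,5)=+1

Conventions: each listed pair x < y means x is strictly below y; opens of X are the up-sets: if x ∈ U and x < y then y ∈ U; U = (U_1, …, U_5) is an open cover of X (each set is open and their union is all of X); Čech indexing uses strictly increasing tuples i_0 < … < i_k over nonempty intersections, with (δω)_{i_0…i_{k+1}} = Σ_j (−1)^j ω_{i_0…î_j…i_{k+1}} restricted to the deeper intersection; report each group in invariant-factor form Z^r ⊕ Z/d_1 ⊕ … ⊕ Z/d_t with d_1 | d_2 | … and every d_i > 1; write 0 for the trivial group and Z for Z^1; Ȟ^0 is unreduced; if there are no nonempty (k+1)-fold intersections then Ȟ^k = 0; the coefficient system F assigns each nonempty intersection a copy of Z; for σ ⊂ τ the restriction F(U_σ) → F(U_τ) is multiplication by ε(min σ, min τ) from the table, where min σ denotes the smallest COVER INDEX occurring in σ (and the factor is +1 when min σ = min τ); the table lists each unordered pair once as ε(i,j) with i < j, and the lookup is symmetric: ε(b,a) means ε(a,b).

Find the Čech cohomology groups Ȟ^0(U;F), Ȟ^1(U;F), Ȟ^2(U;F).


Ȟ^0(U;F) ≅ 0, Ȟ^1(U;F) ≅ Z/2, Ȟ^2(U;F) ≅ 0

nonempty intersections:
  U12={q5} U15={q9} U23={q1} U34={q4} U45={q6,q7}
C dims 5,5; δ0: rk 5, SNF 1^4·2
Ȟ^0: (5−5)−0=0 ⇒ 0
Ȟ^1: (5−0)−5=0 plus torsion [2] ⇒ Z/2
Ȟ^2: (0−0)−0=0 ⇒ 0


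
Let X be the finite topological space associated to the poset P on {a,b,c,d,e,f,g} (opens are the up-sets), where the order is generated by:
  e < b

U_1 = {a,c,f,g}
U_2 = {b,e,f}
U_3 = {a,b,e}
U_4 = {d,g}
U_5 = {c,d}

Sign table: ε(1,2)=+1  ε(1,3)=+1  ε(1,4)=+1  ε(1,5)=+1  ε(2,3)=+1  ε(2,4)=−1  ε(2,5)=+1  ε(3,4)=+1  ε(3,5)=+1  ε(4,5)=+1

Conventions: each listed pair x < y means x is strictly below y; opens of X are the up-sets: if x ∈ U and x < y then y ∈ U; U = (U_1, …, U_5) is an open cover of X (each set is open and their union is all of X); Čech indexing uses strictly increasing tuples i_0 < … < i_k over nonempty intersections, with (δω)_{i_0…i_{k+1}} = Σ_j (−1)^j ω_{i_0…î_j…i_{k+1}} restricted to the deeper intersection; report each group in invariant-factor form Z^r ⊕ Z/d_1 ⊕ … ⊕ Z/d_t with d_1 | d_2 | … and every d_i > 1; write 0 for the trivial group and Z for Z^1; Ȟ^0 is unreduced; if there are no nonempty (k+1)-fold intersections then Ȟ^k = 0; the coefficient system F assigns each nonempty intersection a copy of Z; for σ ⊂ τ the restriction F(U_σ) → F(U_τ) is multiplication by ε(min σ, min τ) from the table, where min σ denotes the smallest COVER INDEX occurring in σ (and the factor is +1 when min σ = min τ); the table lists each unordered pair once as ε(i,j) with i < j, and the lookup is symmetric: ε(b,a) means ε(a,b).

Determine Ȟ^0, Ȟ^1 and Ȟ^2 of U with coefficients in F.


Ȟ^0 ≅ Z,  Ȟ^1 ≅ Z^2,  Ȟ^2 ≅ 0

nonempty intersections:
  U12={f} U13={a} U14={g} U15={c} U23={b,e} U45={d}
C dims 5,6; δ0: rk 4, SNF 1^4
Ȟ^0: (5−4)−0=1 ⇒ Z
Ȟ^1: (6−0)−4=2 ⇒ Z^2
Ȟ^2: (0−0)−0=0 ⇒ 0


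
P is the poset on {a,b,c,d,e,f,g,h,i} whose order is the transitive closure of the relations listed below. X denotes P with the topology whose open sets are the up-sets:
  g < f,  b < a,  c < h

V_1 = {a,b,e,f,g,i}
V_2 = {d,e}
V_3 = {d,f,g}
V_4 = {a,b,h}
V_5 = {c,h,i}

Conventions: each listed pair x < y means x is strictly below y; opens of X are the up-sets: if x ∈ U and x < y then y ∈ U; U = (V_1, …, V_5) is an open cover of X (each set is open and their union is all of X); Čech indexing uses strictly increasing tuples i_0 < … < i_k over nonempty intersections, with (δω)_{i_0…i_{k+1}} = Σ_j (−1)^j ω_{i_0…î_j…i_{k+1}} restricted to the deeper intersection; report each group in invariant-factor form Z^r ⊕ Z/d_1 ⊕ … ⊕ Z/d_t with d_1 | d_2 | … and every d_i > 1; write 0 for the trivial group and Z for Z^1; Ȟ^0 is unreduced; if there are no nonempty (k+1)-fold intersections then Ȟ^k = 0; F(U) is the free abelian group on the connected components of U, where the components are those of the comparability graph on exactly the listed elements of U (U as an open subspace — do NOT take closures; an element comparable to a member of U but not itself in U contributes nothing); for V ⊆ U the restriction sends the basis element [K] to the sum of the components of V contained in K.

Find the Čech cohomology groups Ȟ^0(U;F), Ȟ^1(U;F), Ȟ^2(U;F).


Ȟ^0 = Z^6; Ȟ^1 = 0; Ȟ^2 = 0

nerve of the cover:
  V12={e} V13={f,g} V14={a,b} V15={i} V23={d} V45={h}
components per intersection:
  V1: {a,b} {e} {f,g} {i}
  V2: {d} {e}
  V3: {d} {f,g}
  V4: {a,b} {h}
  V5: {c,h} {i}
  V12: {e}
  V13: {f,g}
  V14: {a,b}
  V15: {i}
  V23: {d}
  V45: {h}
C dims 12,6; δ0: rk 6, SNF 1^6
Ȟ^0 = (12 − 6) − 0 = 6, so Ȟ^0 ≅ Z^6
Ȟ^1 = (6 − 0) − 6 = 0, so Ȟ^1 ≅ 0
Ȟ^2 = (0 − 0) − 0 = 0, so Ȟ^2 ≅ 0


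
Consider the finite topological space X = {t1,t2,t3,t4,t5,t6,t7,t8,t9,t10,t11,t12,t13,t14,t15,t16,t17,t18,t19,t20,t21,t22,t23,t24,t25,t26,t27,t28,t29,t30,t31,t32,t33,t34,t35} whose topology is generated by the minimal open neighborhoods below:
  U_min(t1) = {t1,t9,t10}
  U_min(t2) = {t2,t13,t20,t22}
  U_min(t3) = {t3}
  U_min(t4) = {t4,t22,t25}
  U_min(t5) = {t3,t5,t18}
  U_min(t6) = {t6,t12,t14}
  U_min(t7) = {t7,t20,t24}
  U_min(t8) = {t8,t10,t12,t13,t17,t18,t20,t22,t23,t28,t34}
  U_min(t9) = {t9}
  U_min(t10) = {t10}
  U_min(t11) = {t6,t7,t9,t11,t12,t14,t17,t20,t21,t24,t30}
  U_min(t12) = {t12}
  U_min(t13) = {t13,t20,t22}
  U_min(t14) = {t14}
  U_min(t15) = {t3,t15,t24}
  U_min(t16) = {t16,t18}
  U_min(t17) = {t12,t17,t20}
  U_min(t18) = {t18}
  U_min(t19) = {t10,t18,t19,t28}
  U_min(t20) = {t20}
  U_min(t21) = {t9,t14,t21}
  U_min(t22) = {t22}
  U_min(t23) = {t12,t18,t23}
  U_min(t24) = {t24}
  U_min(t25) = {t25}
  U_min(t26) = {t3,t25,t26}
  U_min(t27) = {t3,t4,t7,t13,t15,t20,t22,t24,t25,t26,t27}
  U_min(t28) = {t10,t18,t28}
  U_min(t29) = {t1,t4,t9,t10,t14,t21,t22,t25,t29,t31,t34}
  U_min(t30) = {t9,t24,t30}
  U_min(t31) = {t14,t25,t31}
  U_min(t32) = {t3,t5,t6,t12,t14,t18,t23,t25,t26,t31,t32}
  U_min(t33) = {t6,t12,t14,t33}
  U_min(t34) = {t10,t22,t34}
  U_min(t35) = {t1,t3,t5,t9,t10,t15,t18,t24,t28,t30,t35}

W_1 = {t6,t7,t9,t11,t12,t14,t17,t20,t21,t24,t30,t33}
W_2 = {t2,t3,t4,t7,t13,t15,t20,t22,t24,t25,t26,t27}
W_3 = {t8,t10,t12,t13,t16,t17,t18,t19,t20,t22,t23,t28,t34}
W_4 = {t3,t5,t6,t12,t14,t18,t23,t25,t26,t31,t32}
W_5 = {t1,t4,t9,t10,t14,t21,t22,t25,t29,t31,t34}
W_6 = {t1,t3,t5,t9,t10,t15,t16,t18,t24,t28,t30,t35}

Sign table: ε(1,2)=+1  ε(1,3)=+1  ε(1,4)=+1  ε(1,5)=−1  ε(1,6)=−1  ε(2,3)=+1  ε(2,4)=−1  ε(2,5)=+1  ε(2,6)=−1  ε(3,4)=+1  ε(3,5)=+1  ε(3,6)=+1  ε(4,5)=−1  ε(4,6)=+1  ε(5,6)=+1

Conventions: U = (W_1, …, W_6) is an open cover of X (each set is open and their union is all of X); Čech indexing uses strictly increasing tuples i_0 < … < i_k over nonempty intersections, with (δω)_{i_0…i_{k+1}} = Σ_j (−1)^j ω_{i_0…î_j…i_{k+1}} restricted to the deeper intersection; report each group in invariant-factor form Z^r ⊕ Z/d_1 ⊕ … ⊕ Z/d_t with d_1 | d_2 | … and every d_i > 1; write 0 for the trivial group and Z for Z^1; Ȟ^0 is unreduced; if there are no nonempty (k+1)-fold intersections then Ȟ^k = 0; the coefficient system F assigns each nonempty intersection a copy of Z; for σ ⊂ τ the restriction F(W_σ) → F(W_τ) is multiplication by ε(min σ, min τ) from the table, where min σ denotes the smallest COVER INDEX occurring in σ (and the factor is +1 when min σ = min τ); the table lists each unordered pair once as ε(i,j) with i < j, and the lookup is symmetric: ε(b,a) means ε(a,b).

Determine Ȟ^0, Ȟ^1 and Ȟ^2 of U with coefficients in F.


Ȟ^0 ≅ 0, Ȟ^1 ≅ Z/2 and Ȟ^2 ≅ Z

intersection data:
  W12={t7,t20,t24} W13={t12,t17,t20} W14={t6,t12,t14} W15={t9,t14,t21} W16={t9,t24,t30} W23={t13,t20,t22} W24={t3,t25,t26} W25={t4,t22,t25} W26={t3,t15,t24} W34={t12,t18,t23} W35={t10,t22,t34} W36={t10,t16,t18,t28} W45={t14,t25,t31} W46={t3,t5,t18} W56={t1,t9,t10}
  W123={t20} W126={t24} W134={t12} W145={t14} W156={t9} W235={t22} W245={t25} W246={t3} W346={t18} W356={t10}
C dims 6,15,10; δ0: rk 6, SNF 1^5·2; δ1: rk 9, SNF 1^9
Ȟ^0 = (6 − 6) − 0 = 0, so Ȟ^0 ≅ 0
Ȟ^1 = (15 − 9) − 6 = 0 plus torsion [2], so Ȟ^1 ≅ Z/2
Ȟ^2 = (10 − 0) − 9 = 1, so Ȟ^2 ≅ Z


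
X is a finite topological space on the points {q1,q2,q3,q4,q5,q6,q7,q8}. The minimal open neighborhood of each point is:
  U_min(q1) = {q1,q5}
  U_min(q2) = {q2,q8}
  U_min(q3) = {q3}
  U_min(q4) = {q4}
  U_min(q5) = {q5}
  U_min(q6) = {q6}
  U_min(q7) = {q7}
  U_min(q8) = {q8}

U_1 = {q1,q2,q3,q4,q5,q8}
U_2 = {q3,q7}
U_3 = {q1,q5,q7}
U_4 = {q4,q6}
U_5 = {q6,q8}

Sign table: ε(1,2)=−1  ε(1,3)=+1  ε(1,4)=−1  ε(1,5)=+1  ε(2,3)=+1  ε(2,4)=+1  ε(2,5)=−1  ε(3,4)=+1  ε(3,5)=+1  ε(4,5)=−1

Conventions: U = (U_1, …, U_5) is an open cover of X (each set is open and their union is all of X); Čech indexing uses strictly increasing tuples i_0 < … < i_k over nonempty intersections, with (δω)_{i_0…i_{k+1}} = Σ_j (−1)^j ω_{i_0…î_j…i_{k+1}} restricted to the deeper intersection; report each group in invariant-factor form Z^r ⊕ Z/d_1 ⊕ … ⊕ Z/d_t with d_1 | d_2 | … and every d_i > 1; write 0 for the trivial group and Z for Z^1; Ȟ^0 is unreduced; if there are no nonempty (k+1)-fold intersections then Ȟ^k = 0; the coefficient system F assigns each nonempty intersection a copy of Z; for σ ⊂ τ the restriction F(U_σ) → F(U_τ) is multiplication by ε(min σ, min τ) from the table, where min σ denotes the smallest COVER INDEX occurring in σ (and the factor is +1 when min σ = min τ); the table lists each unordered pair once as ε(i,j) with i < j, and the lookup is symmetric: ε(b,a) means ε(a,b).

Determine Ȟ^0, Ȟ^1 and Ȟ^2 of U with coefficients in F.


Ȟ^0(U;F) ≅ 0, Ȟ^1(U;F) ≅ Z ⊕ Z/2, Ȟ^2(U;F) ≅ 0

nerve simplices:
  U12={q3} U13={q1,q5} U14={q4} U15={q8} U23={q7} U45={q6}
C dims 5,6; δ0: rk 5, SNF 1^4·2
degree 0: 5−5−0 = 0 → Ȟ^0 ≅ 0
degree 1: 6−0−5 = 1 plus torsion [2] → Ȟ^1 ≅ Z ⊕ Z/2
degree 2: 0−0−0 = 0 → Ȟ^2 ≅ 0


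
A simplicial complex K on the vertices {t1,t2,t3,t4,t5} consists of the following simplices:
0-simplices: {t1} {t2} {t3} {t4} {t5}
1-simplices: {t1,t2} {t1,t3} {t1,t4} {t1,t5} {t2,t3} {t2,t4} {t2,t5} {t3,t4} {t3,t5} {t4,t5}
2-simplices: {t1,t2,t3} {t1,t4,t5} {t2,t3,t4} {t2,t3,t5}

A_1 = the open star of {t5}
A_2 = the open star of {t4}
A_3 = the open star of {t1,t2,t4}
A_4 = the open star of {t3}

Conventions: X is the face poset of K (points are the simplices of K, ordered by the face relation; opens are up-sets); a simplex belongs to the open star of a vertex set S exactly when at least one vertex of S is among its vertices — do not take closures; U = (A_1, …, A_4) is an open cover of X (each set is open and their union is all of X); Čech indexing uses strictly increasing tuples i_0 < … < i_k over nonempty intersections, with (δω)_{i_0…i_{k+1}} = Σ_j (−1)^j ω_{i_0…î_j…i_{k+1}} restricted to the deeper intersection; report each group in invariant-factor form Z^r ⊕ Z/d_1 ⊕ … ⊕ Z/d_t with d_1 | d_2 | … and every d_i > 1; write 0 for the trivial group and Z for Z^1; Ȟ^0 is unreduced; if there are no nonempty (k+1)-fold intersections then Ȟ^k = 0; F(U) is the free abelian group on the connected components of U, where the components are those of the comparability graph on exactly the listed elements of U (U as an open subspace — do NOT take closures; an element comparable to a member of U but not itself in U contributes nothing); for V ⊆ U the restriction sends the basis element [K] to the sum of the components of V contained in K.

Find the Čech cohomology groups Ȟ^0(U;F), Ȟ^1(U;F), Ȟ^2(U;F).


nerve of the cover:
  A1={{t5},{t1,t5},{t2,t5},{t3,t5},{t4,t5},{t1,t4,t5},{t2,t3,t5}} A2={{t4},{t1,t4},{t2,t4},{t3,t4},{t4,t5},{t1,t4,t5},{t2,t3,t4}} A3={{t1},{t2},{t4},{t1,t2},{t1,t3},{t1,t4},{t1,t5},{t2,t3},{t2,t4},{t2,t5},{t3,t4},{t4,t5},{t1,t2,t3},{t1,t4,t5},{t2,t3,t4},{t2,t3,t5}} A4={{t3},{t1,t3},{t2,t3},{t3,t4},{t3,t5},{t1,t2,t3},{t2,t3,t4},{t2,t3,t5}}
  A12={{t4,t5},{t1,t4,t5}} A13={{t1,t5},{t2,t5},{t4,t5},{t1,t4,t5},{t2,t3,t5}} A14={{t3,t5},{t2,t3,t5}} A23={{t4},{t1,t4},{t2,t4},{t3,t4},{t4,t5},{t1,t4,t5},{t2,t3,t4}} A24={{t3,t4},{t2,t3,t4}} A34={{t1,t3},{t2,t3},{t3,t4},{t1,t2,t3},{t2,t3,t4},{t2,t3,t5}}
  A123={{t4,t5},{t1,t4,t5}} A134={{t2,t3,t5}} A234={{t3,t4},{t2,t3,t4}}
components per intersection:
  A1: {{t5},{t1,t5},{t2,t5},{t3,t5},{t4,t5},{t1,t4,t5},{t2,t3,t5}}
  A2: {{t4},{t1,t4},{t2,t4},{t3,t4},{t4,t5},{t1,t4,t5},{t2,t3,t4}}
  A3: {{t1},{t2},{t4},{t1,t2},{t1,t3},{t1,t4},{t1,t5},{t2,t3},{t2,t4},{t2,t5},{t3,t4},{t4,t5},{t1,t2,t3},{t1,t4,t5},{t2,t3,t4},{t2,t3,t5}}
  A4: {{t3},{t1,t3},{t2,t3},{t3,t4},{t3,t5},{t1,t2,t3},{t2,t3,t4},{t2,t3,t5}}
  A12: {{t4,t5},{t1,t4,t5}}
  A13: {{t1,t5},{t4,t5},{t1,t4,t5}} {{t2,t5},{t2,t3,t5}}
  A14: {{t3,t5},{t2,t3,t5}}
  A23: {{t4},{t1,t4},{t2,t4},{t3,t4},{t4,t5},{t1,t4,t5},{t2,t3,t4}}
  A24: {{t3,t4},{t2,t3,t4}}
  A34: {{t1,t3},{t2,t3},{t3,t4},{t1,t2,t3},{t2,t3,t4},{t2,t3,t5}}
  A123: {{t4,t5},{t1,t4,t5}}
  A134: {{t2,t3,t5}}
  A234: {{t3,t4},{t2,t3,t4}}
C dims 4,7,3; δ0: rk 3, SNF 1^3; δ1: rk 3, SNF 1^3
Ȟ^0 = (4 − 3) − 0 = 1, so Ȟ^0 ≅ Z
Ȟ^1 = (7 − 3) − 3 = 1, so Ȟ^1 ≅ Z
Ȟ^2 = (3 − 0) − 3 = 0, so Ȟ^2 ≅ 0

Ȟ^0(U;F) ≅ Z, Ȟ^1(U;F) ≅ Z, Ȟ^2(U;F) ≅ 0
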